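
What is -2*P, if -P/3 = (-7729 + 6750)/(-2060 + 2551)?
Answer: -5874/491 ≈ -11.963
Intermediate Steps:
P = 2937/491 (P = -3*(-7729 + 6750)/(-2060 + 2551) = -(-2937)/491 = -3*(-979/491) = 2937/491 ≈ 5.9817)
-2*P = -2*2937/491 = -5874/491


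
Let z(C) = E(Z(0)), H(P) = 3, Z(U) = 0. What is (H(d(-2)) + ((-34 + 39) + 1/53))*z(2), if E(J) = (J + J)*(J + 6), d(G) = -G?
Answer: 0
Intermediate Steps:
E(J) = 2*J*(6 + J) (E(J) = (2*J)*(6 + J) = 2*J*(6 + J))
z(C) = 0 (z(C) = 2*0*(6 + 0) = 2*0*6 = 0)
(H(d(-2)) + ((-34 + 39) + 1/53))*z(2) = (3 + ((-34 + 39) + 1/53))*0 = (3 + (5 + 1/53))*0 = (3 + 266/53)*0 = (425/53)*0 = 0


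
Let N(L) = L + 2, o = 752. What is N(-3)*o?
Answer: -752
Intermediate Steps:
N(L) = 2 + L
N(-3)*o = (2 - 3)*752 = -1*752 = -752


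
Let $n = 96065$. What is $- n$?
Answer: $-96065$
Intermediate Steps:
$- n = \left(-1\right) 96065 = -96065$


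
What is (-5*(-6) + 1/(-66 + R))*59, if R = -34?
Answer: 176941/100 ≈ 1769.4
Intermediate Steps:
(-5*(-6) + 1/(-66 + R))*59 = (-5*(-6) + 1/(-66 - 34))*59 = (30 + 1/(-100))*59 = (30 - 1/100)*59 = (2999/100)*59 = 176941/100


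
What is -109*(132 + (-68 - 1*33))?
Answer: -3379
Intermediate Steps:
-109*(132 + (-68 - 1*33)) = -109*(132 + (-68 - 33)) = -109*(132 - 101) = -109*31 = -3379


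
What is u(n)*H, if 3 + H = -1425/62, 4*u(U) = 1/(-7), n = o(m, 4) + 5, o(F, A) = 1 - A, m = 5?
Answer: 1611/1736 ≈ 0.92800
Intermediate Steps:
n = 2 (n = (1 - 1*4) + 5 = (1 - 4) + 5 = -3 + 5 = 2)
u(U) = -1/28 (u(U) = (1/(-7))/4 = (1*(-⅐))/4 = (¼)*(-⅐) = -1/28)
H = -1611/62 (H = -3 - 1425/62 = -1611/62 ≈ -25.984)
u(n)*H = -1/28*(-1611/62) = 1611/1736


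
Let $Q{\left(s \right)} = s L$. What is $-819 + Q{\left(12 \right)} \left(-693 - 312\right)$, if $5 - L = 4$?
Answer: $-12879$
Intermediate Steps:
$L = 1$ ($L = 5 - 4 = 1$)
$Q{\left(s \right)} = s$ ($Q{\left(s \right)} = s 1 = s$)
$-819 + Q{\left(12 \right)} \left(-693 - 312\right) = -819 + 12 \left(-693 - 312\right) = -819 + 12 \left(-1005\right) = -819 - 12060 = -12879$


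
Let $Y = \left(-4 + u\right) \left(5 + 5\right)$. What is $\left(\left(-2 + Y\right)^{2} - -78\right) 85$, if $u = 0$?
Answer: $156570$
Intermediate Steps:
$Y = -40$ ($Y = \left(-4 + 0\right) \left(5 + 5\right) = \left(-4\right) 10 = -40$)
$\left(\left(-2 + Y\right)^{2} - -78\right) 85 = \left(\left(-2 - 40\right)^{2} - -78\right) 85 = \left(\left(-42\right)^{2} + 78\right) 85 = \left(1764 + 78\right) 85 = 1842 \cdot 85 = 156570$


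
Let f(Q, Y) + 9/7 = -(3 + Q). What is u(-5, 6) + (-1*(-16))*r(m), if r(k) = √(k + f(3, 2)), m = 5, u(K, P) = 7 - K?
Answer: 12 + 64*I*√7/7 ≈ 12.0 + 24.19*I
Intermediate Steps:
f(Q, Y) = -30/7 - Q (f(Q, Y) = -9/7 - (3 + Q) = -9/7 + (-3 - Q) = -30/7 - Q)
r(k) = √(-51/7 + k) (r(k) = √(k + (-30/7 - 1*3)) = √(k + (-30/7 - 3)) = √(k - 51/7) = √(-51/7 + k))
u(-5, 6) + (-1*(-16))*r(m) = (7 - 1*(-5)) + (-1*(-16))*(√(-357 + 49*5)/7) = (7 + 5) + 16*(√(-357 + 245)/7) = 12 + 16*(√(-112)/7) = 12 + 16*((4*I*√7)/7) = 12 + 16*(4*I*√7/7) = 12 + 64*I*√7/7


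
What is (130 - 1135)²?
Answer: 1010025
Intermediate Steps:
(130 - 1135)² = (-1005)² = 1010025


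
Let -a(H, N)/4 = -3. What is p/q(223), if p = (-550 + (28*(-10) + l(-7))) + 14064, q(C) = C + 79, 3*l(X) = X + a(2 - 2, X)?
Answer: 39707/906 ≈ 43.827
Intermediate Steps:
a(H, N) = 12 (a(H, N) = -4*(-3) = 12)
l(X) = 4 + X/3 (l(X) = (X + 12)/3 = (12 + X)/3 = 4 + X/3)
q(C) = 79 + C
p = 39707/3 (p = (-550 + (28*(-10) + (4 + (⅓)*(-7)))) + 14064 = (-550 + (-280 + (4 - 7/3))) + 14064 = (-550 + (-280 + 5/3)) + 14064 = (-550 - 835/3) + 14064 = -2485/3 + 14064 = 39707/3 ≈ 13236.)
p/q(223) = 39707/(3*(79 + 223)) = (39707/3)/302 = (39707/3)*(1/302) = 39707/906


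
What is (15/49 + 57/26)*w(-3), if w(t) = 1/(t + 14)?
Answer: 3183/14014 ≈ 0.22713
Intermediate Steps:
w(t) = 1/(14 + t)
(15/49 + 57/26)*w(-3) = (15/49 + 57/26)/(14 - 3) = (15*(1/49) + 57*(1/26))/11 = (15/49 + 57/26)*(1/11) = (3183/1274)*(1/11) = 3183/14014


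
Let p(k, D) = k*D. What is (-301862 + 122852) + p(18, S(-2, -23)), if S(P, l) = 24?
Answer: -178578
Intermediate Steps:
p(k, D) = D*k
(-301862 + 122852) + p(18, S(-2, -23)) = (-301862 + 122852) + 24*18 = -179010 + 432 = -178578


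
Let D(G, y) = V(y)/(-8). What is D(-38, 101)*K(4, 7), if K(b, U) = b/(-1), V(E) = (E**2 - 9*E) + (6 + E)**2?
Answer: 20741/2 ≈ 10371.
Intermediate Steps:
V(E) = E**2 + (6 + E)**2 - 9*E
D(G, y) = -9/2 - 3*y/8 - y**2/4 (D(G, y) = (36 + 2*y**2 + 3*y)/(-8) = (36 + 2*y**2 + 3*y)*(-1/8) = -9/2 - 3*y/8 - y**2/4)
K(b, U) = -b (K(b, U) = b*(-1) = -b)
D(-38, 101)*K(4, 7) = (-9/2 - 3/8*101 - 1/4*101**2)*(-1*4) = (-9/2 - 303/8 - 1/4*10201)*(-4) = (-9/2 - 303/8 - 10201/4)*(-4) = -20741/8*(-4) = 20741/2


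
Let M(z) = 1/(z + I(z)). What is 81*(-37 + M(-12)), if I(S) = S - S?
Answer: -12015/4 ≈ -3003.8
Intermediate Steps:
I(S) = 0
M(z) = 1/z (M(z) = 1/(z + 0) = 1/z)
81*(-37 + M(-12)) = 81*(-37 + 1/(-12)) = 81*(-37 - 1/12) = 81*(-445/12) = -12015/4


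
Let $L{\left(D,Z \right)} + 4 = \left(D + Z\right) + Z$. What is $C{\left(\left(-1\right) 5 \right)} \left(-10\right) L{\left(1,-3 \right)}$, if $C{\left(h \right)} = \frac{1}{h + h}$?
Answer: $-9$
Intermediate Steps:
$C{\left(h \right)} = \frac{1}{2 h}$
$L{\left(D,Z \right)} = -4 + D + 2 Z$ ($L{\left(D,Z \right)} = -4 + \left(\left(D + Z\right) + Z\right) = -4 + \left(D + 2 Z\right) = -4 + D + 2 Z$)
$C{\left(\left(-1\right) 5 \right)} \left(-10\right) L{\left(1,-3 \right)} = \frac{1}{2 \left(\left(-1\right) 5\right)} \left(-10\right) \left(-4 + 1 + 2 \left(-3\right)\right) = \frac{1}{2 \left(-5\right)} \left(-10\right) \left(-4 + 1 - 6\right) = \frac{1}{2} \left(- \frac{1}{5}\right) \left(-10\right) \left(-9\right) = \left(- \frac{1}{10}\right) \left(-10\right) \left(-9\right) = 1 \left(-9\right) = -9$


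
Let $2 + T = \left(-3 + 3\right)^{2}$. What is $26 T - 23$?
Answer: $-75$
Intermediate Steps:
$T = -2$ ($T = -2 + \left(-3 + 3\right)^{2} = -2 + 0^{2} = -2 + 0 = -2$)
$26 T - 23 = 26 \left(-2\right) - 23 = -52 - 23 = -75$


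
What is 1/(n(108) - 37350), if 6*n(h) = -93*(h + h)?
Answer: -1/40698 ≈ -2.4571e-5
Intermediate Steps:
n(h) = -31*h (n(h) = (-93*(h + h))/6 = (-186*h)/6 = -31*h)
1/(n(108) - 37350) = 1/(-31*108 - 37350) = 1/(-3348 - 37350) = 1/(-40698) = -1/40698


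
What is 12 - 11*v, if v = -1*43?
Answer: 485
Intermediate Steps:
v = -43
12 - 11*v = 12 - 11*(-43) = 12 + 473 = 485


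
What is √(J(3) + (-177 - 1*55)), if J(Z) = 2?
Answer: I*√230 ≈ 15.166*I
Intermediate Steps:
√(J(3) + (-177 - 1*55)) = √(2 + (-177 - 1*55)) = √(2 + (-177 - 55)) = √(2 - 232) = √(-230) = I*√230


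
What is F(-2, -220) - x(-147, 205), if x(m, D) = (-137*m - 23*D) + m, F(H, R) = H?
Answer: -15279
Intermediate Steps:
x(m, D) = -136*m - 23*D
F(-2, -220) - x(-147, 205) = -2 - (-136*(-147) - 23*205) = -2 - (19992 - 4715) = -2 - 1*15277 = -2 - 15277 = -15279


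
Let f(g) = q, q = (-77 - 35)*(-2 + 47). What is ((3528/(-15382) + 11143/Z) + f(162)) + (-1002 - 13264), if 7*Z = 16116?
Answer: -2392371622669/123948156 ≈ -19301.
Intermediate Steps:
Z = 16116/7 (Z = (⅐)*16116 = 16116/7 ≈ 2302.3)
q = -5040 (q = -112*45 = -5040)
f(g) = -5040
((3528/(-15382) + 11143/Z) + f(162)) + (-1002 - 13264) = ((3528/(-15382) + 11143/(16116/7)) - 5040) + (-1002 - 13264) = ((3528*(-1/15382) + 11143*(7/16116)) - 5040) - 14266 = ((-1764/7691 + 78001/16116) - 5040) - 14266 = (571477067/123948156 - 5040) - 14266 = -624127229173/123948156 - 14266 = -2392371622669/123948156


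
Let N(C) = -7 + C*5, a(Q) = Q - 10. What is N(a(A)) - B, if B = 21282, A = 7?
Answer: -21304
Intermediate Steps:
a(Q) = -10 + Q
N(C) = -7 + 5*C
N(a(A)) - B = (-7 + 5*(-10 + 7)) - 1*21282 = (-7 + 5*(-3)) - 21282 = (-7 - 15) - 21282 = -22 - 21282 = -21304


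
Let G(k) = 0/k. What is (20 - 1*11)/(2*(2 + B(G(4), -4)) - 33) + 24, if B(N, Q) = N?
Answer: 687/29 ≈ 23.690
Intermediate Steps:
G(k) = 0
(20 - 1*11)/(2*(2 + B(G(4), -4)) - 33) + 24 = (20 - 1*11)/(2*(2 + 0) - 33) + 24 = (20 - 11)/(2*2 - 33) + 24 = 9/(4 - 33) + 24 = 9/(-29) + 24 = -1/29*9 + 24 = -9/29 + 24 = 687/29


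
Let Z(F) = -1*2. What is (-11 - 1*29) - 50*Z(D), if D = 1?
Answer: 60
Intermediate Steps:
Z(F) = -2
(-11 - 1*29) - 50*Z(D) = (-11 - 1*29) - 50*(-2) = (-11 - 29) + 100 = -40 + 100 = 60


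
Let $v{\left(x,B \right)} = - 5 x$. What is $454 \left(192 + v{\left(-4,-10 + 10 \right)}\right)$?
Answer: $96248$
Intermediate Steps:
$454 \left(192 + v{\left(-4,-10 + 10 \right)}\right) = 454 \left(192 - -20\right) = 454 \left(192 + 20\right) = 454 \cdot 212 = 96248$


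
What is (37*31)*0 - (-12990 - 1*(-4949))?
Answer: 8041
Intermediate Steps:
(37*31)*0 - (-12990 - 1*(-4949)) = 1147*0 - (-12990 + 4949) = 0 - 1*(-8041) = 0 + 8041 = 8041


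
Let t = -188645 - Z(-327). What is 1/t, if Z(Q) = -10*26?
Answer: -1/188385 ≈ -5.3083e-6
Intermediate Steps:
Z(Q) = -260
t = -188385 (t = -188645 - 1*(-260) = -188645 + 260 = -188385)
1/t = 1/(-188385) = -1/188385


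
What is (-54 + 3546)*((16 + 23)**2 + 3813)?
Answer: 18626328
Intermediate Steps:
(-54 + 3546)*((16 + 23)**2 + 3813) = 3492*(39**2 + 3813) = 3492*(1521 + 3813) = 3492*5334 = 18626328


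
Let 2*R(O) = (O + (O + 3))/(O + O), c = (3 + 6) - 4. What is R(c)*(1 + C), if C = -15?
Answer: -91/10 ≈ -9.1000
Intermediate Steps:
c = 5 (c = 9 - 4 = 5)
R(O) = (3 + 2*O)/(4*O) (R(O) = ((O + (O + 3))/(O + O))/2 = ((O + (3 + O))/((2*O)))/2 = ((3 + 2*O)*(1/(2*O)))/2 = ((3 + 2*O)/(2*O))/2 = (3 + 2*O)/(4*O))
R(c)*(1 + C) = ((¼)*(3 + 2*5)/5)*(1 - 15) = ((¼)*(⅕)*(3 + 10))*(-14) = ((¼)*(⅕)*13)*(-14) = (13/20)*(-14) = -91/10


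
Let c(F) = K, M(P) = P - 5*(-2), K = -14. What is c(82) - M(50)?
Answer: -74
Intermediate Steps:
M(P) = 10 + P (M(P) = P + 10 = 10 + P)
c(F) = -14
c(82) - M(50) = -14 - (10 + 50) = -14 - 1*60 = -14 - 60 = -74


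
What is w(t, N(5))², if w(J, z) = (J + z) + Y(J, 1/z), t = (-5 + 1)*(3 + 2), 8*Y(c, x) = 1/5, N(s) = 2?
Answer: 516961/1600 ≈ 323.10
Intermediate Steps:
Y(c, x) = 1/40 (Y(c, x) = (⅛)/5 = (⅛)*(⅕) = 1/40)
t = -20 (t = -4*5 = -20)
w(J, z) = 1/40 + J + z (w(J, z) = (J + z) + 1/40 = 1/40 + J + z)
w(t, N(5))² = (1/40 - 20 + 2)² = (-719/40)² = 516961/1600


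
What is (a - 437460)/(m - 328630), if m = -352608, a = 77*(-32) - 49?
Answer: 439973/681238 ≈ 0.64584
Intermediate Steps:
a = -2513 (a = -2464 - 49 = -2513)
(a - 437460)/(m - 328630) = (-2513 - 437460)/(-352608 - 328630) = -439973/(-681238) = -439973*(-1/681238) = 439973/681238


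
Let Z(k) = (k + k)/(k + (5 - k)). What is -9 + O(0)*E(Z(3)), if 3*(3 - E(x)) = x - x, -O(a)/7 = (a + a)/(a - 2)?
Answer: -9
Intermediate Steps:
O(a) = -14*a/(-2 + a) (O(a) = -7*(a + a)/(a - 2) = -7*2*a/(-2 + a) = -14*a/(-2 + a))
Z(k) = 2*k/5 (Z(k) = (2*k)/5 = (2*k)*(⅕) = 2*k/5)
E(x) = 3 (E(x) = 3 - (x - x)/3 = 3 - ⅓*0 = 3 + 0 = 3)
-9 + O(0)*E(Z(3)) = -9 - 14*0/(-2 + 0)*3 = -9 - 14*0/(-2)*3 = -9 - 14*0*(-½)*3 = -9 + 0*3 = -9 + 0 = -9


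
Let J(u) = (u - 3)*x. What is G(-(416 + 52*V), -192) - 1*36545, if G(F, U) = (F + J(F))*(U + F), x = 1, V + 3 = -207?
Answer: 216567015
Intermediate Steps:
V = -210 (V = -3 - 207 = -210)
J(u) = -3 + u (J(u) = (u - 3)*1 = (-3 + u)*1 = -3 + u)
G(F, U) = (-3 + 2*F)*(F + U) (G(F, U) = (F + (-3 + F))*(U + F) = (-3 + 2*F)*(F + U))
G(-(416 + 52*V), -192) - 1*36545 = ((-52/(1/(8 - 210)))² - 52/(1/(8 - 210))*(-192) + (-52/(1/(8 - 210)))*(-3 - 52/(1/(8 - 210))) - 192*(-3 - 52/(1/(8 - 210)))) - 1*36545 = ((-52/(1/(-202)))² - 52/(1/(-202))*(-192) + (-52/(1/(-202)))*(-3 - 52/(1/(-202))) - 192*(-3 - 52/(1/(-202)))) - 36545 = ((-52/(-1/202))² - 52/(-1/202)*(-192) + (-52/(-1/202))*(-3 - 52/(-1/202)) - 192*(-3 - 52/(-1/202))) - 36545 = ((-52*(-202))² - 52*(-202)*(-192) + (-52*(-202))*(-3 - 52*(-202)) - 192*(-3 - 52*(-202))) - 36545 = (10504² + 10504*(-192) + 10504*(-3 + 10504) - 192*(-3 + 10504)) - 36545 = (110334016 - 2016768 + 10504*10501 - 192*10501) - 36545 = (110334016 - 2016768 + 110302504 - 2016192) - 36545 = 216603560 - 36545 = 216567015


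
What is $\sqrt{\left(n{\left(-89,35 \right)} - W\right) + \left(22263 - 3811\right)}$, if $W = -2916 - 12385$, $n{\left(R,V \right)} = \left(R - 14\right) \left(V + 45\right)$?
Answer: $\sqrt{25513} \approx 159.73$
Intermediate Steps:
$n{\left(R,V \right)} = \left(-14 + R\right) \left(45 + V\right)$
$W = -15301$ ($W = -2916 - 12385 = -15301$)
$\sqrt{\left(n{\left(-89,35 \right)} - W\right) + \left(22263 - 3811\right)} = \sqrt{\left(\left(-630 - 490 + 45 \left(-89\right) - 3115\right) - -15301\right) + \left(22263 - 3811\right)} = \sqrt{\left(\left(-630 - 490 - 4005 - 3115\right) + 15301\right) + 18452} = \sqrt{\left(-8240 + 15301\right) + 18452} = \sqrt{7061 + 18452} = \sqrt{25513}$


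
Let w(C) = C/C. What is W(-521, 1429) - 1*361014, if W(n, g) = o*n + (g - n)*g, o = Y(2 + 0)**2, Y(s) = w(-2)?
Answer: 2425015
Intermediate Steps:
w(C) = 1
Y(s) = 1
o = 1 (o = 1**2 = 1)
W(n, g) = n + g*(g - n) (W(n, g) = 1*n + (g - n)*g = n + g*(g - n))
W(-521, 1429) - 1*361014 = (-521 + 1429**2 - 1*1429*(-521)) - 1*361014 = (-521 + 2042041 + 744509) - 361014 = 2786029 - 361014 = 2425015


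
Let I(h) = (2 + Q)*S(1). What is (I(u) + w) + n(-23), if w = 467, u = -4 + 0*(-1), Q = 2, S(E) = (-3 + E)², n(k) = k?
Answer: 460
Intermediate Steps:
u = -4 (u = -4 + 0 = -4)
I(h) = 16 (I(h) = (2 + 2)*(-3 + 1)² = 4*(-2)² = 4*4 = 16)
(I(u) + w) + n(-23) = (16 + 467) - 23 = 483 - 23 = 460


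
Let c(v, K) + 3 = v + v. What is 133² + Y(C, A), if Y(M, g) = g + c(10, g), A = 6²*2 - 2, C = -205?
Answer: 17776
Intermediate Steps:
A = 70 (A = 36*2 - 2 = 72 - 2 = 70)
c(v, K) = -3 + 2*v (c(v, K) = -3 + (v + v) = -3 + 2*v)
Y(M, g) = 17 + g (Y(M, g) = g + (-3 + 2*10) = g + (-3 + 20) = g + 17 = 17 + g)
133² + Y(C, A) = 133² + (17 + 70) = 17689 + 87 = 17776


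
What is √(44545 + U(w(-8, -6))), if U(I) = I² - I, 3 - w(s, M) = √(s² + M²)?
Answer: √44601 ≈ 211.19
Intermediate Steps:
w(s, M) = 3 - √(M² + s²) (w(s, M) = 3 - √(s² + M²) = 3 - √(M² + s²))
√(44545 + U(w(-8, -6))) = √(44545 + (3 - √((-6)² + (-8)²))*(-1 + (3 - √((-6)² + (-8)²)))) = √(44545 + (3 - √(36 + 64))*(-1 + (3 - √(36 + 64)))) = √(44545 + (3 - √100)*(-1 + (3 - √100))) = √(44545 + (3 - 1*10)*(-1 + (3 - 1*10))) = √(44545 + (3 - 10)*(-1 + (3 - 10))) = √(44545 - 7*(-1 - 7)) = √(44545 - 7*(-8)) = √(44545 + 56) = √44601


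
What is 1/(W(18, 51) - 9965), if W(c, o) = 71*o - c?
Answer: -1/6362 ≈ -0.00015718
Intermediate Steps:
W(c, o) = -c + 71*o
1/(W(18, 51) - 9965) = 1/((-1*18 + 71*51) - 9965) = 1/((-18 + 3621) - 9965) = 1/(3603 - 9965) = 1/(-6362) = -1/6362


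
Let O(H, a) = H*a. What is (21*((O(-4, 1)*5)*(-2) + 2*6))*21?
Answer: 22932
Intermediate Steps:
(21*((O(-4, 1)*5)*(-2) + 2*6))*21 = (21*((-4*1*5)*(-2) + 2*6))*21 = (21*(-4*5*(-2) + 12))*21 = (21*(-20*(-2) + 12))*21 = (21*(40 + 12))*21 = (21*52)*21 = 1092*21 = 22932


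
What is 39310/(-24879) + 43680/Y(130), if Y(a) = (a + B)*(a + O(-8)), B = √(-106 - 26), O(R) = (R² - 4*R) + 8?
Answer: 10*(-3931*√33 + 23311*I)/(24879*(√33 - 65*I)) ≈ -0.15528 - 0.12592*I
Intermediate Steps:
O(R) = 8 + R² - 4*R
B = 2*I*√33 (B = √(-132) = 2*I*√33 ≈ 11.489*I)
Y(a) = (104 + a)*(a + 2*I*√33) (Y(a) = (a + 2*I*√33)*(a + (8 + (-8)² - 4*(-8))) = (a + 2*I*√33)*(a + (8 + 64 + 32)) = (a + 2*I*√33)*(a + 104) = (a + 2*I*√33)*(104 + a) = (104 + a)*(a + 2*I*√33))
39310/(-24879) + 43680/Y(130) = 39310/(-24879) + 43680/(130² + 104*130 + 208*I*√33 + 2*I*130*√33) = 39310*(-1/24879) + 43680/(16900 + 13520 + 208*I*√33 + 260*I*√33) = -39310/24879 + 43680/(30420 + 468*I*√33)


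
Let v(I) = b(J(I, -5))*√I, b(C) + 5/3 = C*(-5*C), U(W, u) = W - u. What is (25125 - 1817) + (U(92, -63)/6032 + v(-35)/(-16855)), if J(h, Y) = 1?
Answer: 140594011/6032 + 4*I*√35/10113 ≈ 23308.0 + 0.00234*I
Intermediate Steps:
b(C) = -5/3 - 5*C² (b(C) = -5/3 + C*(-5*C) = -5/3 - 5*C²)
v(I) = -20*√I/3 (v(I) = (-5/3 - 5*1²)*√I = (-5/3 - 5*1)*√I = (-5/3 - 5)*√I = -20*√I/3)
(25125 - 1817) + (U(92, -63)/6032 + v(-35)/(-16855)) = (25125 - 1817) + ((92 - 1*(-63))/6032 - 20*I*√35/3/(-16855)) = 23308 + ((92 + 63)*(1/6032) - 20*I*√35/3*(-1/16855)) = 23308 + (155*(1/6032) - 20*I*√35/3*(-1/16855)) = 23308 + (155/6032 + 4*I*√35/10113) = 140594011/6032 + 4*I*√35/10113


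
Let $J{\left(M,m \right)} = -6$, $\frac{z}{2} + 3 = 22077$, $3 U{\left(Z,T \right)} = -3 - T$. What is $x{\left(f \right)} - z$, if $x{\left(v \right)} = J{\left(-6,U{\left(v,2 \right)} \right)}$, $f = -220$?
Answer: $-44154$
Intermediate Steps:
$U{\left(Z,T \right)} = -1 - \frac{T}{3}$ ($U{\left(Z,T \right)} = \frac{-3 - T}{3} = -1 - \frac{T}{3}$)
$z = 44148$ ($z = -6 + 2 \cdot 22077 = -6 + 44154 = 44148$)
$x{\left(v \right)} = -6$
$x{\left(f \right)} - z = -6 - 44148 = -44154$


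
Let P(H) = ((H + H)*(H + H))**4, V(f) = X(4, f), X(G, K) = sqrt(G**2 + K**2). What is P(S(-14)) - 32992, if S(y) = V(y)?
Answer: 517110529824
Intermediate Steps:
V(f) = sqrt(16 + f**2) (V(f) = sqrt(4**2 + f**2) = sqrt(16 + f**2))
S(y) = sqrt(16 + y**2)
P(H) = 256*H**8 (P(H) = ((2*H)*(2*H))**4 = (4*H**2)**4 = 256*H**8)
P(S(-14)) - 32992 = 256*(sqrt(16 + (-14)**2))**8 - 32992 = 256*(sqrt(16 + 196))**8 - 32992 = 256*(sqrt(212))**8 - 32992 = 256*(2*sqrt(53))**8 - 32992 = 256*2019963136 - 32992 = 517110562816 - 32992 = 517110529824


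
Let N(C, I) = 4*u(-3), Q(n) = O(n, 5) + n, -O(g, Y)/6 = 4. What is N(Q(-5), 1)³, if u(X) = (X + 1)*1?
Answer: -512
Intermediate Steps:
u(X) = 1 + X (u(X) = (1 + X)*1 = 1 + X)
O(g, Y) = -24 (O(g, Y) = -6*4 = -24)
Q(n) = -24 + n
N(C, I) = -8 (N(C, I) = 4*(1 - 3) = 4*(-2) = -8)
N(Q(-5), 1)³ = (-8)³ = -512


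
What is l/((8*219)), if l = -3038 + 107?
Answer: -977/584 ≈ -1.6729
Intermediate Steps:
l = -2931
l/((8*219)) = -2931/(8*219) = -2931/1752 = -2931*1/1752 = -977/584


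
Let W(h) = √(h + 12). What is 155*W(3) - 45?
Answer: -45 + 155*√15 ≈ 555.31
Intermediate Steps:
W(h) = √(12 + h)
155*W(3) - 45 = 155*√(12 + 3) - 45 = 155*√15 - 45 = -45 + 155*√15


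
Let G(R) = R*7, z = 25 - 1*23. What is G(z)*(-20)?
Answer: -280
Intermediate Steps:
z = 2 (z = 25 - 23 = 2)
G(R) = 7*R
G(z)*(-20) = (7*2)*(-20) = 14*(-20) = -280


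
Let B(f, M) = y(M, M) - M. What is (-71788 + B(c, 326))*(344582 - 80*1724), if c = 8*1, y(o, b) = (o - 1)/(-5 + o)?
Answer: -4783867568078/321 ≈ -1.4903e+10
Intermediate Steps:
y(o, b) = (-1 + o)/(-5 + o)
c = 8
B(f, M) = -M + (-1 + M)/(-5 + M) (B(f, M) = (-1 + M)/(-5 + M) - M = -M + (-1 + M)/(-5 + M))
(-71788 + B(c, 326))*(344582 - 80*1724) = (-71788 + (-1 + 326 - 1*326*(-5 + 326))/(-5 + 326))*(344582 - 80*1724) = (-71788 + (-1 + 326 - 1*326*321)/321)*(344582 - 137920) = (-71788 + (-1 + 326 - 104646)/321)*206662 = (-71788 + (1/321)*(-104321))*206662 = (-71788 - 104321/321)*206662 = -23148269/321*206662 = -4783867568078/321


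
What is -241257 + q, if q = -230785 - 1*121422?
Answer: -593464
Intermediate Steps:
q = -352207 (q = -230785 - 121422 = -352207)
-241257 + q = -241257 - 352207 = -593464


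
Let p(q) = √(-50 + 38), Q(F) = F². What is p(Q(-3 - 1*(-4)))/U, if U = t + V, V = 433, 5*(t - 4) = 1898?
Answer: 10*I*√3/4083 ≈ 0.0042421*I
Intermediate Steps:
t = 1918/5 (t = 4 + (⅕)*1898 = 4 + 1898/5 = 1918/5 ≈ 383.60)
p(q) = 2*I*√3 (p(q) = √(-12) = 2*I*√3)
U = 4083/5 (U = 1918/5 + 433 = 4083/5 ≈ 816.60)
p(Q(-3 - 1*(-4)))/U = (2*I*√3)/(4083/5) = (2*I*√3)*(5/4083) = 10*I*√3/4083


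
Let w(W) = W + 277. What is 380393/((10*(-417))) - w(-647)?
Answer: 1162507/4170 ≈ 278.78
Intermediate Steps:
w(W) = 277 + W
380393/((10*(-417))) - w(-647) = 380393/((10*(-417))) - (277 - 647) = 380393/(-4170) - 1*(-370) = 380393*(-1/4170) + 370 = -380393/4170 + 370 = 1162507/4170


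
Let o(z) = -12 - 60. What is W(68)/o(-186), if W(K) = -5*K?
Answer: 85/18 ≈ 4.7222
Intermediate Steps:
o(z) = -72
W(68)/o(-186) = -5*68/(-72) = -340*(-1/72) = 85/18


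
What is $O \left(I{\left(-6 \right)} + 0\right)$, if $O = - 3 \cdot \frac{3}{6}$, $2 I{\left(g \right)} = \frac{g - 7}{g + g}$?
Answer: $- \frac{13}{16} \approx -0.8125$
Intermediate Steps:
$I{\left(g \right)} = \frac{-7 + g}{4 g}$ ($I{\left(g \right)} = \frac{\left(g - 7\right) \frac{1}{g + g}}{2} = \frac{\left(-7 + g\right) \frac{1}{2 g}}{2} = \frac{\frac{1}{2} \frac{1}{g} \left(-7 + g\right)}{2} = \frac{-7 + g}{4 g}$)
$O = - \frac{3}{2}$ ($O = - 3 \cdot 3 \cdot \frac{1}{6} = \left(-3\right) \frac{1}{2} = - \frac{3}{2} \approx -1.5$)
$O \left(I{\left(-6 \right)} + 0\right) = - \frac{3 \left(\frac{-7 - 6}{4 \left(-6\right)} + 0\right)}{2} = - \frac{3 \left(\frac{1}{4} \left(- \frac{1}{6}\right) \left(-13\right) + 0\right)}{2} = - \frac{3 \left(\frac{13}{24} + 0\right)}{2} = \left(- \frac{3}{2}\right) \frac{13}{24} = - \frac{13}{16}$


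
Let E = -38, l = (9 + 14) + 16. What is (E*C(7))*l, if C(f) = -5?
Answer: 7410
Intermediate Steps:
l = 39 (l = 23 + 16 = 39)
(E*C(7))*l = -38*(-5)*39 = 190*39 = 7410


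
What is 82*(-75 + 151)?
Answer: 6232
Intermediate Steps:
82*(-75 + 151) = 82*76 = 6232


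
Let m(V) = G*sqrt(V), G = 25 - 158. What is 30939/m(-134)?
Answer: 30939*I*sqrt(134)/17822 ≈ 20.096*I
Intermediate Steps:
G = -133
m(V) = -133*sqrt(V)
30939/m(-134) = 30939/((-133*I*sqrt(134))) = 30939*(I*sqrt(134)/17822) = 30939*I*sqrt(134)/17822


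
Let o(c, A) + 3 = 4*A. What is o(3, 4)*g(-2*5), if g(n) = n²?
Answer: 1300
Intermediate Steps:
o(c, A) = -3 + 4*A
o(3, 4)*g(-2*5) = (-3 + 4*4)*(-2*5)² = (-3 + 16)*(-10)² = 13*100 = 1300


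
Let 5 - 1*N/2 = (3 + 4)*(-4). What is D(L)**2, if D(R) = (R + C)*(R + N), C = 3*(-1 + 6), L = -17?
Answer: 9604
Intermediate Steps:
C = 15 (C = 3*5 = 15)
N = 66 (N = 10 - 2*(3 + 4)*(-4) = 10 - 14*(-4) = 10 - 2*(-28) = 10 + 56 = 66)
D(R) = (15 + R)*(66 + R) (D(R) = (R + 15)*(R + 66) = (15 + R)*(66 + R))
D(L)**2 = (990 + (-17)**2 + 81*(-17))**2 = (990 + 289 - 1377)**2 = (-98)**2 = 9604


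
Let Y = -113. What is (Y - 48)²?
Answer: 25921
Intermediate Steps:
(Y - 48)² = (-113 - 48)² = (-161)² = 25921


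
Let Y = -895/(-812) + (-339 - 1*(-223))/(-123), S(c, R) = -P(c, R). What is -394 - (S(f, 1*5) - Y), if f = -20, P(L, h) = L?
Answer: -41144387/99876 ≈ -411.95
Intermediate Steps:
S(c, R) = -c
Y = 204277/99876 (Y = -895*(-1/812) + (-339 + 223)*(-1/123) = 895/812 - 116*(-1/123) = 895/812 + 116/123 = 204277/99876 ≈ 2.0453)
-394 - (S(f, 1*5) - Y) = -394 - (-1*(-20) - 1*204277/99876) = -394 - (20 - 204277/99876) = -394 - 1*1793243/99876 = -394 - 1793243/99876 = -41144387/99876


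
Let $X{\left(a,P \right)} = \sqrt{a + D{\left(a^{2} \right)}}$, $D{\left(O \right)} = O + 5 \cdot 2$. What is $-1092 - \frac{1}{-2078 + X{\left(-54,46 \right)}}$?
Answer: $- \frac{2356104713}{2157606} + \frac{\sqrt{718}}{2157606} \approx -1092.0$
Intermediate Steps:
$D{\left(O \right)} = 10 + O$ ($D{\left(O \right)} = O + 10 = 10 + O$)
$X{\left(a,P \right)} = \sqrt{10 + a + a^{2}}$ ($X{\left(a,P \right)} = \sqrt{a + \left(10 + a^{2}\right)} = \sqrt{10 + a + a^{2}}$)
$-1092 - \frac{1}{-2078 + X{\left(-54,46 \right)}} = -1092 - \frac{1}{-2078 + \sqrt{10 - 54 + \left(-54\right)^{2}}} = -1092 - \frac{1}{-2078 + \sqrt{10 - 54 + 2916}} = -1092 - \frac{1}{-2078 + \sqrt{2872}} = -1092 - \frac{1}{-2078 + 2 \sqrt{718}}$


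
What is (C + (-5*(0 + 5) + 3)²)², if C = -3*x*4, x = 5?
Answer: 179776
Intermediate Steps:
C = -60 (C = -3*5*4 = -15*4 = -60)
(C + (-5*(0 + 5) + 3)²)² = (-60 + (-5*(0 + 5) + 3)²)² = (-60 + (-5*5 + 3)²)² = (-60 + (-25 + 3)²)² = (-60 + (-22)²)² = (-60 + 484)² = 424² = 179776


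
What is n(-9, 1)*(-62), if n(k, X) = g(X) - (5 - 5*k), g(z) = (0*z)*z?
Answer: 3100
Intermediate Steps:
g(z) = 0 (g(z) = 0*z = 0)
n(k, X) = -5 + 5*k (n(k, X) = 0 - (5 - 5*k) = 0 + (-5 + 5*k) = -5 + 5*k)
n(-9, 1)*(-62) = (-5 + 5*(-9))*(-62) = (-5 - 45)*(-62) = -50*(-62) = 3100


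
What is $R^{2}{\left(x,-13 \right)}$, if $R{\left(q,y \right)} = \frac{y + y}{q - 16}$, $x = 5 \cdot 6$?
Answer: $\frac{169}{49} \approx 3.449$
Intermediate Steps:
$x = 30$
$R{\left(q,y \right)} = \frac{2 y}{-16 + q}$
$R^{2}{\left(x,-13 \right)} = \left(2 \left(-13\right) \frac{1}{-16 + 30}\right)^{2} = \left(2 \left(-13\right) \frac{1}{14}\right)^{2} = \left(- \frac{13}{7}\right)^{2} = \frac{169}{49}$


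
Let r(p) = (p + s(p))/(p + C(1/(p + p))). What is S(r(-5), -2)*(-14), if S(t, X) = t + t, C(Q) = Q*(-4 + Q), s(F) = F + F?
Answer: -14000/153 ≈ -91.503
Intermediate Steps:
s(F) = 2*F
r(p) = 3*p/(p + (-4 + 1/(2*p))/(2*p)) (r(p) = (p + 2*p)/(p + (-4 + 1/(p + p))/(p + p)) = (3*p)/(p + (-4 + 1/(2*p))/((2*p))) = (3*p)/(p + (1/(2*p))*(-4 + 1/(2*p))) = (3*p)/(p + (-4 + 1/(2*p))/(2*p)) = 3*p/(p + (-4 + 1/(2*p))/(2*p)))
S(t, X) = 2*t
S(r(-5), -2)*(-14) = (2*(12*(-5)³/(1 - 8*(-5) + 4*(-5)³)))*(-14) = (2*(12*(-125)/(1 + 40 + 4*(-125))))*(-14) = (2*(12*(-125)/(1 + 40 - 500)))*(-14) = (2*(12*(-125)/(-459)))*(-14) = (2*(12*(-125)*(-1/459)))*(-14) = (2*(500/153))*(-14) = (1000/153)*(-14) = -14000/153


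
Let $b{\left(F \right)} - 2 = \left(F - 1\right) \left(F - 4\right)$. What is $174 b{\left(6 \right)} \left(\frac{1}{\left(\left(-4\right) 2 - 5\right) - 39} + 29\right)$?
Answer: $\frac{786654}{13} \approx 60512.0$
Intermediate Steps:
$b{\left(F \right)} = 2 + \left(-1 + F\right) \left(-4 + F\right)$ ($b{\left(F \right)} = 2 + \left(F - 1\right) \left(F - 4\right) = 2 + \left(-1 + F\right) \left(-4 + F\right)$)
$174 b{\left(6 \right)} \left(\frac{1}{\left(\left(-4\right) 2 - 5\right) - 39} + 29\right) = 174 \left(6 + 6^{2} - 30\right) \left(\frac{1}{\left(\left(-4\right) 2 - 5\right) - 39} + 29\right) = 174 \left(6 + 36 - 30\right) \left(\frac{1}{\left(-8 - 5\right) - 39} + 29\right) = 174 \cdot 12 \left(\frac{1}{-13 - 39} + 29\right) = 2088 \left(\frac{1}{-52} + 29\right) = 2088 \left(- \frac{1}{52} + 29\right) = 2088 \cdot \frac{1507}{52} = \frac{786654}{13}$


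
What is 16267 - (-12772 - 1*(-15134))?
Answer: 13905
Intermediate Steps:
16267 - (-12772 - 1*(-15134)) = 16267 - (-12772 + 15134) = 16267 - 1*2362 = 16267 - 2362 = 13905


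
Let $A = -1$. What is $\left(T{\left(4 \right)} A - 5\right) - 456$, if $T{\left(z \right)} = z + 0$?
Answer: $-465$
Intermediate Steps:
$T{\left(z \right)} = z$
$\left(T{\left(4 \right)} A - 5\right) - 456 = \left(4 \left(-1\right) - 5\right) - 456 = \left(-4 - 5\right) - 456 = -9 - 456 = -465$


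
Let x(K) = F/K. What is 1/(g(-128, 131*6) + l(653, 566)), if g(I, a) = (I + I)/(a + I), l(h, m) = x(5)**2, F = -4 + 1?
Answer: -8225/239 ≈ -34.414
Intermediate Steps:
F = -3
x(K) = -3/K
l(h, m) = 9/25 (l(h, m) = (-3/5)**2 = 9/25)
g(I, a) = 2*I/(I + a) (g(I, a) = (2*I)/(I + a) = 2*I/(I + a))
1/(g(-128, 131*6) + l(653, 566)) = 1/(2*(-128)/(-128 + 131*6) + 9/25) = 1/(2*(-128)/(-128 + 786) + 9/25) = 1/(2*(-128)/658 + 9/25) = 1/(2*(-128)*(1/658) + 9/25) = 1/(-128/329 + 9/25) = 1/(-239/8225) = -8225/239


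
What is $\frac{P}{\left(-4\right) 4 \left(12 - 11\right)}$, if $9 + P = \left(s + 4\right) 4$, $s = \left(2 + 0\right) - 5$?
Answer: $\frac{5}{16} \approx 0.3125$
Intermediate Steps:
$s = -3$ ($s = 2 - 5 = -3$)
$P = -5$ ($P = -9 + \left(-3 + 4\right) 4 = -9 + 1 \cdot 4 = -9 + 4 = -5$)
$\frac{P}{\left(-4\right) 4 \left(12 - 11\right)} = - \frac{5}{\left(-4\right) 4 \left(12 - 11\right)} = - \frac{5}{\left(-16\right) 1} = - \frac{5}{-16} = \left(-5\right) \left(- \frac{1}{16}\right) = \frac{5}{16}$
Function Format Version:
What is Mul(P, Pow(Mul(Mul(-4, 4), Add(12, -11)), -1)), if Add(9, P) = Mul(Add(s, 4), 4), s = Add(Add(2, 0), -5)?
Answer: Rational(5, 16) ≈ 0.31250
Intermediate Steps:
s = -3 (s = Add(2, -5) = -3)
P = -5 (P = Add(-9, Mul(Add(-3, 4), 4)) = Add(-9, Mul(1, 4)) = Add(-9, 4) = -5)
Mul(P, Pow(Mul(Mul(-4, 4), Add(12, -11)), -1)) = Mul(-5, Pow(Mul(Mul(-4, 4), Add(12, -11)), -1)) = Mul(-5, Pow(Mul(-16, 1), -1)) = Mul(-5, Pow(-16, -1)) = Mul(-5, Rational(-1, 16)) = Rational(5, 16)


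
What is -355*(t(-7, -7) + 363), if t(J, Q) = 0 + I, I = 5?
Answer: -130640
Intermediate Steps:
t(J, Q) = 5 (t(J, Q) = 0 + 5 = 5)
-355*(t(-7, -7) + 363) = -355*(5 + 363) = -355*368 = -1*130640 = -130640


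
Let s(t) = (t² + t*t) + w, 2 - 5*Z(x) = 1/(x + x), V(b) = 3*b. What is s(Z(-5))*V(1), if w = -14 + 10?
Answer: -13677/1250 ≈ -10.942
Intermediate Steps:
w = -4
Z(x) = ⅖ - 1/(10*x) (Z(x) = ⅖ - 1/(5*(x + x)) = ⅖ - 1/(2*x)/5 = ⅖ - 1/(10*x))
s(t) = -4 + 2*t² (s(t) = (t² + t*t) - 4 = (t² + t²) - 4 = 2*t² - 4 = -4 + 2*t²)
s(Z(-5))*V(1) = (-4 + 2*((⅒)*(-1 + 4*(-5))/(-5))²)*(3*1) = (-4 + 2*((⅒)*(-⅕)*(-1 - 20))²)*3 = (-4 + 2*((⅒)*(-⅕)*(-21))²)*3 = (-4 + 2*(21/50)²)*3 = (-4 + 2*(441/2500))*3 = (-4 + 441/1250)*3 = -4559/1250*3 = -13677/1250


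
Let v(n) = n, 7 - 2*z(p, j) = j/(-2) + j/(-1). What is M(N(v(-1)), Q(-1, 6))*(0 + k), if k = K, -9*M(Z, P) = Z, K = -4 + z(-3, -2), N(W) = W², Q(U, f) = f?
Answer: 2/9 ≈ 0.22222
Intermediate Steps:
z(p, j) = 7/2 + 3*j/4 (z(p, j) = 7/2 - (j/(-2) + j/(-1))/2 = 7/2 - (j*(-½) + j*(-1))/2 = 7/2 - (-j/2 - j)/2 = 7/2 - (-3)*j/4 = 7/2 + 3*j/4)
K = -2 (K = -4 + (7/2 + (¾)*(-2)) = -4 + (7/2 - 3/2) = -4 + 2 = -2)
M(Z, P) = -Z/9
k = -2
M(N(v(-1)), Q(-1, 6))*(0 + k) = (-⅑*(-1)²)*(0 - 2) = -⅑*1*(-2) = -⅑*(-2) = 2/9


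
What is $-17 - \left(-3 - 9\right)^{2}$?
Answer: $-161$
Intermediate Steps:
$-17 - \left(-3 - 9\right)^{2} = -17 - \left(-12\right)^{2} = -17 - 144 = -161$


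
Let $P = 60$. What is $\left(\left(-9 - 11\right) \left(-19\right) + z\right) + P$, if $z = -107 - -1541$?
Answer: $1874$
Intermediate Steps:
$z = 1434$ ($z = -107 + 1541 = 1434$)
$\left(\left(-9 - 11\right) \left(-19\right) + z\right) + P = \left(\left(-9 - 11\right) \left(-19\right) + 1434\right) + 60 = \left(\left(-20\right) \left(-19\right) + 1434\right) + 60 = \left(380 + 1434\right) + 60 = 1814 + 60 = 1874$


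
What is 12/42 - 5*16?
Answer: -558/7 ≈ -79.714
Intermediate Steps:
12/42 - 5*16 = 12*(1/42) - 80 = 2/7 - 80 = -558/7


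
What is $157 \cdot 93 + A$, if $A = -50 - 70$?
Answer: $14481$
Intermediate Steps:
$A = -120$ ($A = -50 - 70 = -120$)
$157 \cdot 93 + A = 157 \cdot 93 - 120 = 14601 - 120 = 14481$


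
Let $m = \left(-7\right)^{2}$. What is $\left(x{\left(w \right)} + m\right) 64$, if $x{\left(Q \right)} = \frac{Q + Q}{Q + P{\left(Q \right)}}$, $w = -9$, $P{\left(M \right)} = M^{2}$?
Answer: $3120$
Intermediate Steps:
$x{\left(Q \right)} = \frac{2 Q}{Q + Q^{2}}$ ($x{\left(Q \right)} = \frac{Q + Q}{Q + Q^{2}} = \frac{2 Q}{Q + Q^{2}}$)
$m = 49$
$\left(x{\left(w \right)} + m\right) 64 = \left(\frac{2}{1 - 9} + 49\right) 64 = \left(\frac{2}{-8} + 49\right) 64 = \left(2 \left(- \frac{1}{8}\right) + 49\right) 64 = \left(- \frac{1}{4} + 49\right) 64 = \frac{195}{4} \cdot 64 = 3120$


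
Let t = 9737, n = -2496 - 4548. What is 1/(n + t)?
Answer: 1/2693 ≈ 0.00037133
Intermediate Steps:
n = -7044
1/(n + t) = 1/(-7044 + 9737) = 1/2693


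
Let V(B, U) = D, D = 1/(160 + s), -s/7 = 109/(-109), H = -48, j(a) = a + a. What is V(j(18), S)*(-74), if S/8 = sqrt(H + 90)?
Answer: -74/167 ≈ -0.44311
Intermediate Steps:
j(a) = 2*a
S = 8*sqrt(42) (S = 8*sqrt(-48 + 90) = 8*sqrt(42) ≈ 51.846)
s = 7 (s = -763/(-109) = -763*(-1)/109 = -7*(-1) = 7)
D = 1/167 (D = 1/(160 + 7) = 1/167 ≈ 0.0059880)
V(B, U) = 1/167
V(j(18), S)*(-74) = (1/167)*(-74) = -74/167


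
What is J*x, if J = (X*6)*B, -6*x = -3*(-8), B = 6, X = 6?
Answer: -864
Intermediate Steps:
x = -4 (x = -(-1)*(-8)/2 = -⅙*24 = -4)
J = 216 (J = (6*6)*6 = 36*6 = 216)
J*x = 216*(-4) = -864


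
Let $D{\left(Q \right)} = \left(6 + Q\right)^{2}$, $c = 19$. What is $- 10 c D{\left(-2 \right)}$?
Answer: $-3040$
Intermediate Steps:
$- 10 c D{\left(-2 \right)} = \left(-10\right) 19 \left(6 - 2\right)^{2} = - 190 \cdot 4^{2} = \left(-190\right) 16 = -3040$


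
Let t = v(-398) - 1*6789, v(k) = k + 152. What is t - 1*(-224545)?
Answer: 217510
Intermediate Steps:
v(k) = 152 + k
t = -7035 (t = (152 - 398) - 1*6789 = -246 - 6789 = -7035)
t - 1*(-224545) = -7035 - 1*(-224545) = -7035 + 224545 = 217510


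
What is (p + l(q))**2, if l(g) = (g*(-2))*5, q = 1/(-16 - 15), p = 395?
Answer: 150185025/961 ≈ 1.5628e+5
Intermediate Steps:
q = -1/31 (q = 1/(-31) = -1/31 ≈ -0.032258)
l(g) = -10*g (l(g) = -2*g*5 = -10*g)
(p + l(q))**2 = (395 - 10*(-1/31))**2 = (395 + 10/31)**2 = (12255/31)**2 = 150185025/961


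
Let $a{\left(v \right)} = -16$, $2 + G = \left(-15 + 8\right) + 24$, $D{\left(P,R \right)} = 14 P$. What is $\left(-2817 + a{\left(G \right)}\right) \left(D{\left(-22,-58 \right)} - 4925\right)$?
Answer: $14825089$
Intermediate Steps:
$G = 15$ ($G = -2 + \left(\left(-15 + 8\right) + 24\right) = -2 + \left(-7 + 24\right) = -2 + 17 = 15$)
$\left(-2817 + a{\left(G \right)}\right) \left(D{\left(-22,-58 \right)} - 4925\right) = \left(-2817 - 16\right) \left(14 \left(-22\right) - 4925\right) = - 2833 \left(-308 - 4925\right) = \left(-2833\right) \left(-5233\right) = 14825089$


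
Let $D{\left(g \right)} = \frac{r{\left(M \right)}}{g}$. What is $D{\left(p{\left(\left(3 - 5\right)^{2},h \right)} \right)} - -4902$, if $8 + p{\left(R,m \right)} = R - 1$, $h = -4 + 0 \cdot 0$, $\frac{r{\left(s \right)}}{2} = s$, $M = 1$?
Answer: $\frac{24508}{5} \approx 4901.6$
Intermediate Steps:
$r{\left(s \right)} = 2 s$
$h = -4$ ($h = -4 + 0 = -4$)
$p{\left(R,m \right)} = -9 + R$ ($p{\left(R,m \right)} = -8 + \left(R - 1\right) = -8 + \left(-1 + R\right) = -9 + R$)
$D{\left(g \right)} = \frac{2}{g}$ ($D{\left(g \right)} = \frac{2 \cdot 1}{g} = \frac{2}{g}$)
$D{\left(p{\left(\left(3 - 5\right)^{2},h \right)} \right)} - -4902 = \frac{2}{-9 + \left(3 - 5\right)^{2}} - -4902 = \frac{2}{-9 + \left(-2\right)^{2}} + 4902 = \frac{2}{-9 + 4} + 4902 = \frac{2}{-5} + 4902 = 2 \left(- \frac{1}{5}\right) + 4902 = - \frac{2}{5} + 4902 = \frac{24508}{5}$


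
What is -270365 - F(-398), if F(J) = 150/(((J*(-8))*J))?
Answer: -171307589765/633616 ≈ -2.7037e+5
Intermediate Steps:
F(J) = -75/(4*J**2) (F(J) = 150/(((-8*J)*J)) = 150/((-8*J**2)) = 150*(-1/(8*J**2)) = -75/(4*J**2))
-270365 - F(-398) = -270365 - (-75)/(4*(-398)**2) = -270365 - (-75)/(4*158404) = -270365 - 1*(-75/633616) = -270365 + 75/633616 = -171307589765/633616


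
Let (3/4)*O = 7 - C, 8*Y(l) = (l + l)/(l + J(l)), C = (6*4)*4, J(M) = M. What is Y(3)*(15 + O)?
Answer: -311/24 ≈ -12.958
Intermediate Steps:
C = 96 (C = 24*4 = 96)
Y(l) = ⅛ (Y(l) = ((l + l)/(l + l))/8 = ((2*l)/((2*l)))/8 = ((2*l)*(1/(2*l)))/8 = (⅛)*1 = ⅛)
O = -356/3 (O = 4*(7 - 1*96)/3 = 4*(7 - 96)/3 = (4/3)*(-89) = -356/3 ≈ -118.67)
Y(3)*(15 + O) = (15 - 356/3)/8 = (⅛)*(-311/3) = -311/24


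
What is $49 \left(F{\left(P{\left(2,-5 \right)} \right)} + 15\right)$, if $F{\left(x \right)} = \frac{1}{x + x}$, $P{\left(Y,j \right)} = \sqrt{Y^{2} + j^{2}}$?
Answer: $735 + \frac{49 \sqrt{29}}{58} \approx 739.55$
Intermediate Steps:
$F{\left(x \right)} = \frac{1}{2 x}$
$49 \left(F{\left(P{\left(2,-5 \right)} \right)} + 15\right) = 49 \left(\frac{1}{2 \sqrt{2^{2} + \left(-5\right)^{2}}} + 15\right) = 49 \left(\frac{1}{2 \sqrt{4 + 25}} + 15\right) = 49 \left(\frac{1}{2 \sqrt{29}} + 15\right) = 49 \left(\frac{\frac{1}{29} \sqrt{29}}{2} + 15\right) = 49 \left(\frac{\sqrt{29}}{58} + 15\right) = 49 \left(15 + \frac{\sqrt{29}}{58}\right) = 735 + \frac{49 \sqrt{29}}{58}$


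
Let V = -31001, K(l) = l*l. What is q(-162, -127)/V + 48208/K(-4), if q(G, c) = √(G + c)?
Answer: 3013 - 17*I/31001 ≈ 3013.0 - 0.00054837*I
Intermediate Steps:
K(l) = l²
q(-162, -127)/V + 48208/K(-4) = √(-162 - 127)/(-31001) + 48208/((-4)²) = √(-289)*(-1/31001) + 48208/16 = (17*I)*(-1/31001) + 48208*(1/16) = -17*I/31001 + 3013 = 3013 - 17*I/31001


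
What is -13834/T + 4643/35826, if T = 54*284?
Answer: -35367653/45785628 ≈ -0.77246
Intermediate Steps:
T = 15336
-13834/T + 4643/35826 = -13834/15336 + 4643/35826 = -13834*1/15336 + 4643*(1/35826) = -6917/7668 + 4643/35826 = -35367653/45785628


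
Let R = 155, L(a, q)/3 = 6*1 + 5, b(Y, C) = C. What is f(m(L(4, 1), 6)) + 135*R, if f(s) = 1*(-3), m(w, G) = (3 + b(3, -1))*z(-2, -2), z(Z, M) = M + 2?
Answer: 20922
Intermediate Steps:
L(a, q) = 33 (L(a, q) = 3*(6*1 + 5) = 3*(6 + 5) = 3*11 = 33)
z(Z, M) = 2 + M
m(w, G) = 0 (m(w, G) = (3 - 1)*(2 - 2) = 2*0 = 0)
f(s) = -3
f(m(L(4, 1), 6)) + 135*R = -3 + 135*155 = -3 + 20925 = 20922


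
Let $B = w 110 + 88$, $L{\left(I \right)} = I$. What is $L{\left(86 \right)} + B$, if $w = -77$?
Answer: $-8296$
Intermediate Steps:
$B = -8382$ ($B = \left(-77\right) 110 + 88 = -8470 + 88 = -8382$)
$L{\left(86 \right)} + B = 86 - 8382 = -8296$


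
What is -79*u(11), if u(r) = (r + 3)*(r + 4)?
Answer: -16590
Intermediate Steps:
u(r) = (3 + r)*(4 + r)
-79*u(11) = -79*(12 + 11² + 7*11) = -79*(12 + 121 + 77) = -79*210 = -16590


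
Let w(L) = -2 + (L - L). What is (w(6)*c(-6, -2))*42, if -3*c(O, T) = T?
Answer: -56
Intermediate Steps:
c(O, T) = -T/3
w(L) = -2 (w(L) = -2 + 0 = -2)
(w(6)*c(-6, -2))*42 = -(-2)*(-2)/3*42 = -2*2/3*42 = -4/3*42 = -56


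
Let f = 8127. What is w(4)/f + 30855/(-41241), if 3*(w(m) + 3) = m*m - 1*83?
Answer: -251803357/335165607 ≈ -0.75128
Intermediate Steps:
w(m) = -92/3 + m**2/3 (w(m) = -3 + (m*m - 1*83)/3 = -3 + (m**2 - 83)/3 = -3 + (-83 + m**2)/3 = -3 + (-83/3 + m**2/3) = -92/3 + m**2/3)
w(4)/f + 30855/(-41241) = (-92/3 + (1/3)*4**2)/8127 + 30855/(-41241) = (-92/3 + (1/3)*16)*(1/8127) + 30855*(-1/41241) = (-92/3 + 16/3)*(1/8127) - 10285/13747 = -76/3*1/8127 - 10285/13747 = -76/24381 - 10285/13747 = -251803357/335165607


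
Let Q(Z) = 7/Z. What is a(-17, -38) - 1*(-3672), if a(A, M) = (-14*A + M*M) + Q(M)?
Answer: 203445/38 ≈ 5353.8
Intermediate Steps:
a(A, M) = M² - 14*A + 7/M (a(A, M) = (-14*A + M*M) + 7/M = (-14*A + M²) + 7/M = (M² - 14*A) + 7/M = M² - 14*A + 7/M)
a(-17, -38) - 1*(-3672) = ((-38)² - 14*(-17) + 7/(-38)) - 1*(-3672) = (1444 + 238 + 7*(-1/38)) + 3672 = (1444 + 238 - 7/38) + 3672 = 63909/38 + 3672 = 203445/38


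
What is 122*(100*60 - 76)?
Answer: 722728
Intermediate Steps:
122*(100*60 - 76) = 122*(6000 - 76) = 122*5924 = 722728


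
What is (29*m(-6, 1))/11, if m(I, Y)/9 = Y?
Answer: 261/11 ≈ 23.727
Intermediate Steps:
m(I, Y) = 9*Y
(29*m(-6, 1))/11 = (29*(9*1))/11 = (29*9)*(1/11) = 261*(1/11) = 261/11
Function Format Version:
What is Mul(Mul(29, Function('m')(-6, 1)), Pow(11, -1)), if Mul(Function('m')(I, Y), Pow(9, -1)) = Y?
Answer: Rational(261, 11) ≈ 23.727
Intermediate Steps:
Function('m')(I, Y) = Mul(9, Y)
Mul(Mul(29, Function('m')(-6, 1)), Pow(11, -1)) = Mul(Mul(29, Mul(9, 1)), Pow(11, -1)) = Mul(Mul(29, 9), Rational(1, 11)) = Mul(261, Rational(1, 11)) = Rational(261, 11)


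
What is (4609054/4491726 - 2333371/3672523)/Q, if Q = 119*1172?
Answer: 805749204362/287582441473742583 ≈ 2.8018e-6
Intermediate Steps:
Q = 139468
(4609054/4491726 - 2333371/3672523)/Q = (4609054/4491726 - 2333371/3672523)/139468 = (4609054*(1/4491726) - 2333371*1/3672523)*(1/139468) = (2304527/2245863 - 2333371/3672523)*(1/139468) = (3222996817448/8247983522349)*(1/139468) = 805749204362/287582441473742583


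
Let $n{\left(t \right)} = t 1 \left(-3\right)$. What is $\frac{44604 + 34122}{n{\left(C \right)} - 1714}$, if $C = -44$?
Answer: $- \frac{39363}{791} \approx -49.764$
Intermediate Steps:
$n{\left(t \right)} = - 3 t$ ($n{\left(t \right)} = t \left(-3\right) = - 3 t$)
$\frac{44604 + 34122}{n{\left(C \right)} - 1714} = \frac{44604 + 34122}{\left(-3\right) \left(-44\right) - 1714} = \frac{78726}{132 - 1714} = \frac{78726}{-1582} = 78726 \left(- \frac{1}{1582}\right) = - \frac{39363}{791}$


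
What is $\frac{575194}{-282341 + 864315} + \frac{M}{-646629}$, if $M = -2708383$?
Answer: $\frac{974072804534}{188160632823} \approx 5.1768$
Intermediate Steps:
$\frac{575194}{-282341 + 864315} + \frac{M}{-646629} = \frac{575194}{-282341 + 864315} - \frac{2708383}{-646629} = \frac{575194}{581974} - - \frac{2708383}{646629} = 575194 \cdot \frac{1}{581974} + \frac{2708383}{646629} = \frac{287597}{290987} + \frac{2708383}{646629} = \frac{974072804534}{188160632823}$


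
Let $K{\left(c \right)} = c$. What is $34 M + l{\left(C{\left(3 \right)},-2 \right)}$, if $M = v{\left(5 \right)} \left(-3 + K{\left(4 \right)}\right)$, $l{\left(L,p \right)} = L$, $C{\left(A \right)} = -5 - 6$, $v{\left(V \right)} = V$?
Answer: $159$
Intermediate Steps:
$C{\left(A \right)} = -11$ ($C{\left(A \right)} = -5 - 6 = -11$)
$M = 5$ ($M = 5 \left(-3 + 4\right) = 5 \cdot 1 = 5$)
$34 M + l{\left(C{\left(3 \right)},-2 \right)} = 34 \cdot 5 - 11 = 170 - 11 = 159$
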